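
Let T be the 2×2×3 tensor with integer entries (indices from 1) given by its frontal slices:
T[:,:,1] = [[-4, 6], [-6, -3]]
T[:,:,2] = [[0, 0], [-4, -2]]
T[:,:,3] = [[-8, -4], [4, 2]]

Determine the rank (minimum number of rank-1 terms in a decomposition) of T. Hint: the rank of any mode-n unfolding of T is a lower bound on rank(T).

3

Lower bound: the mode-3 unfolding of T (rows indexed by k, columns by (i,j) = (1,1), (1,2), (2,1), (2,2)) is [[-4, 6, -6, -3], [0, 0, -4, -2], [-8, -4, 4, 2]].
There the 3×3 minor on rows k ∈ {1, 2, 3}, columns (i,j) ∈ {(1,1), (1,2), (2,1)} is det [[-4, 6, -6], [0, 0, -4], [-8, -4, 4]] = 256 ≠ 0, so this unfolding has rank ≥ 3; CP rank is at least every unfolding rank, so rank(T) ≥ 3. (Flattening ranks never certify an upper bound on CP rank; for that we must actually write T with 3 rank-1 terms.)
Upper bound: T is a sum of 3 rank-1 terms, T = (0, 1) ⊗ (2, 1) ⊗ (-4, -2, 4) + (1, 0) ⊗ (2, -1) ⊗ (-4, 0, 0) + (2, 1) ⊗ (2, 1) ⊗ (1, 0, -2) (written with every a and b primitive with positive leading entry and the scale carried by c; CP decompositions are not unique, and this one is verified by expanding entrywise), so rank(T) ≤ 3.
These bounds meet, so rank(T) = 3.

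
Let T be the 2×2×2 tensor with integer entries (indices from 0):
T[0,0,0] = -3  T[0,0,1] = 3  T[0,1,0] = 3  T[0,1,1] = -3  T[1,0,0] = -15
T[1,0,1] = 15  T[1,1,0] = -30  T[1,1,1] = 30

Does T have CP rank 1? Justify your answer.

No

The mode-2 unfolding of T (rows indexed by j, columns by (i,k) = (0,0), (0,1), (1,0), (1,1)) is [[-3, 3, -15, 15], [3, -3, -30, 30]].
There the 2×2 minor on rows j ∈ {0, 1}, columns (i,k) ∈ {(0,0), (1,0)} is det [[-3, -15], [3, -30]] = 135 ≠ 0, so this unfolding has rank ≥ 2; CP rank is at least every unfolding rank, so rank(T) ≥ 2.
In particular rank(T) ≥ 2 > 1, so T is not rank-1.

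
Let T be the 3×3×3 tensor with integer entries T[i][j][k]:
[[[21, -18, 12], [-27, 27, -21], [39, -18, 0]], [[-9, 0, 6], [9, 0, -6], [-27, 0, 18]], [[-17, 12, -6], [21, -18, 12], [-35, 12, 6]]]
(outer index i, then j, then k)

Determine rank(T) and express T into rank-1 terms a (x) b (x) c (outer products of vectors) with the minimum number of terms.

Lower bound: the mode-1 unfolding of T (rows indexed by i, columns by (j,k) = (0,0), (0,1), (0,2), (1,0), (1,1), (1,2), (2,0), (2,1), (2,2)) is [[21, -18, 12, -27, 27, -21, 39, -18, 0], [-9, 0, 6, 9, 0, -6, -27, 0, 18], [-17, 12, -6, 21, -18, 12, -35, 12, 6]].
There the 2×2 minor on rows i ∈ {0, 1}, columns (j,k) ∈ {(0,0), (0,1)} is det [[21, -18], [-9, 0]] = -162 ≠ 0, so this unfolding has rank ≥ 2; CP rank is at least every unfolding rank, so rank(T) ≥ 2. (Flattening ranks never certify an upper bound on CP rank; for that we must actually write T with 2 rank-1 terms.)
Upper bound — finding two terms. Write S_k = T[:,:,k] for the frontal slices: S₀ = [[21, -27, 39], [-9, 9, -27], [-17, 21, -35]], S₁ = [[-18, 27, -18], [0, 0, 0], [12, -18, 12]], S₂ = [[12, -21, 0], [6, -6, 18], [-6, 12, 6]].
If T = a₁ (x) b₁ (x) c₁ + a₂ (x) b₂ (x) c₂ then each S_k = c₁[k]·a₁b₁ᵀ + c₂[k]·a₂b₂ᵀ. S₀ and S₁ are linearly independent, so a₁b₁ᵀ and a₂b₂ᵀ must span the same plane of matrices: they are the rank-1 matrices of the form x·S₀ + y·S₁.
The 2×2 minor of x·S₀ + y·S₁ on rows {0,1}, columns {0,1} is −54·x² + 81·xy = (-27)·(2·x − 3·y)(x), vanishing at (x:y) = (3:2) and (0:1).
M₁ = 3·S₀ + 2·S₁ = [[27, -27, 81], [-27, 27, -81], [-27, 27, -81]] = 27·(1, -1, -1)(1, -1, 3)ᵀ and M₂ = S₁ = [[-18, 27, -18], [0, 0, 0], [12, -18, 12]] = (-3)·(3, 0, -2)(2, -3, 2)ᵀ, so take a₁ = (1, -1, -1), b₁ = (1, -1, 3), a₂ = (3, 0, -2), b₂ = (2, -3, 2).
Each slice is an integer combination of E₁ = a₁b₁ᵀ and E₂ = a₂b₂ᵀ: S₀ = 9·E₁ + 2·E₂, S₁ = −3·E₂, S₂ = −6·E₁ + 3·E₂; reading off coefficients, c₁ = (9, 0, -6) and c₂ = (2, -3, 3).
Hence T = (1, -1, -1) (x) (1, -1, 3) (x) (9, 0, -6) + (3, 0, -2) (x) (2, -3, 2) (x) (2, -3, 3), so rank(T) ≤ 2.
These bounds meet, so rank(T) = 2.

rank(T) = 2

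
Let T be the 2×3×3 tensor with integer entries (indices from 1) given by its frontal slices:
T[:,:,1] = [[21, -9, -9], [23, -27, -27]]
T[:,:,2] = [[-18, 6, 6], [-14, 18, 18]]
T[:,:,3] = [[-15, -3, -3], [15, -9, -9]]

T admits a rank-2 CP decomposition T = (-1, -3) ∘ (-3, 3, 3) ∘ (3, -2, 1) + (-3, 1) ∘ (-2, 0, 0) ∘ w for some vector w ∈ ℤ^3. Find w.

Subtract the known terms from T to get the rank-1 residual R = (-3, 1) ∘ (-2, 0, 0) ∘ w, so R[i,j,k] = a[i]·b[j]·w[k]. Pick indices with nonzero a[1]·b[1] = (-3)·(-2) = 6. Only the fibre through (1,1,·) is needed: R[1,1,:] = T[1,1,:] − Σₗ aₗ[1]bₗ[1]cₗ = [21, -18, -15] − (-1)·(-3)·(3, -2, 1) = [12, -12, -18]. Then w[k] = R[1,1,k] / 6 for each k, giving w = [12, -12, -18] / 6 = (2, -2, -3).

w = (2, -2, -3)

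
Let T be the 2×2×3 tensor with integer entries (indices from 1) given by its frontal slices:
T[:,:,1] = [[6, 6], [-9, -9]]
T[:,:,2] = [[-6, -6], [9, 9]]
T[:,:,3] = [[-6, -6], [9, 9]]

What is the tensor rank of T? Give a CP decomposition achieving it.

Lower bound: T ≠ 0 (e.g. T[1,1,1] = 6), so rank(T) ≥ 1.
Upper bound: if T = a ⊗ b ⊗ c then every fibre of T is a multiple of the corresponding factor, so read the factors off the fibres through the nonzero entry T[1,1,1] = 6.
The mode-1 fibre T[:,1,1] = [6, -9] gives a = [2, -3] (primitive direction); the mode-2 fibre T[1,:,1] = [6, 6] gives b = [1, 1]; then c[k] = T[1,1,k] / (a[1]·b[1]) = [6, -6, -6] / 2 = [3, -3, -3].
Expanding [2, -3] ⊗ [1, 1] ⊗ [3, -3, -3] reproduces all 12 entries of T, so T = [2, -3] ⊗ [1, 1] ⊗ [3, -3, -3] and rank(T) ≤ 1.
These bounds meet, so rank(T) = 1.

rank(T) = 1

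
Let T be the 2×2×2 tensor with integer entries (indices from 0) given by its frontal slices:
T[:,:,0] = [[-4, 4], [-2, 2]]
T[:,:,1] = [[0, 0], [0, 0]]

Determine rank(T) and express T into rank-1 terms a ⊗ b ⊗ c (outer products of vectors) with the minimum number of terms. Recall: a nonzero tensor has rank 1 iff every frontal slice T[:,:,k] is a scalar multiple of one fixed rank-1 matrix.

Lower bound: T ≠ 0 (e.g. T[0,0,0] = -4), so rank(T) ≥ 1.
Upper bound: the mode-1 fibre T[:,0,0] = [-4, -2] gives a = [2, 1] (primitive direction); the mode-2 fibre T[0,:,0] = [-4, 4] gives b = [1, -1]; then c[k] = T[0,0,k] / (a[0]·b[0]) = [-4, 0] / 2 = [-2, 0].
Expanding [2, 1] ⊗ [1, -1] ⊗ [-2, 0] reproduces all 8 entries of T, so T = [2, 1] ⊗ [1, -1] ⊗ [-2, 0] and rank(T) ≤ 1.
These bounds meet, so rank(T) = 1.

rank(T) = 1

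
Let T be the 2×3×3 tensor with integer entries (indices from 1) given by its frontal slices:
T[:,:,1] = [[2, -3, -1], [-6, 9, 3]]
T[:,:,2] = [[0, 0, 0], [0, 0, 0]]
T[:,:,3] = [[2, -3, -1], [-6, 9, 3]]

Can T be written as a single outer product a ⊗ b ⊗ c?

Yes

If T = a ⊗ b ⊗ c then every fibre of T is a multiple of the corresponding factor, so read the factors off the fibres through the nonzero entry T[1,1,1] = 2.
The mode-1 fibre T[:,1,1] = [2, -6] gives a = (1, -3) (primitive direction); the mode-2 fibre T[1,:,1] = [2, -3, -1] gives b = (2, -3, -1); then c[k] = T[1,1,k] / (a[1]·b[1]) = [2, 0, 2] / 2 = (1, 0, 1).
Expanding (1, -3) ⊗ (2, -3, -1) ⊗ (1, 0, 1) reproduces all 18 entries of T, so T = (1, -3) ⊗ (2, -3, -1) ⊗ (1, 0, 1) and rank(T) ≤ 1.
Equivalently every frontal slice T[:,:,k] is c[k] times the rank-1 matrix (1, -3) ⊗ (2, -3, -1). So T has rank 1 (it is nonzero).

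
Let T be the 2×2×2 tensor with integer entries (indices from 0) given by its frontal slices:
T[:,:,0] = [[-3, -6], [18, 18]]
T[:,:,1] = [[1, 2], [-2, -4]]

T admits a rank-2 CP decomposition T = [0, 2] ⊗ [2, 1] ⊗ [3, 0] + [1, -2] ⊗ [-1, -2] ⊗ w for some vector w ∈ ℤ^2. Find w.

w = [3, -1]

Subtract the known terms from T to get the rank-1 residual R = [1, -2] ⊗ [-1, -2] ⊗ w, so R[i,j,k] = a[i]·b[j]·w[k]. Pick indices with nonzero a[0]·b[0] = (1)·(-1) = -1. Only the fibre through (0,0,·) is needed: R[0,0,:] = T[0,0,:] − Σₗ aₗ[0]bₗ[0]cₗ = [-3, 1] − (0)·(2)·[3, 0] = [-3, 1]. Then w[k] = R[0,0,k] / -1 for each k, giving w = [-3, 1] / -1 = [3, -1].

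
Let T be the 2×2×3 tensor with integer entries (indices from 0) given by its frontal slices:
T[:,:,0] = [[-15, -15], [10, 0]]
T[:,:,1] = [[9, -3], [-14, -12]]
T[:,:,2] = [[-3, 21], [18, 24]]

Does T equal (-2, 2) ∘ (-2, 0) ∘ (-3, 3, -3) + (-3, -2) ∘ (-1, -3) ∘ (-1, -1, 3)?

Reconstruct entry (0,1,0) from the claimed factors: Σₗ aₗ[0]bₗ[1]cₗ[0] = (-2)·(0)·(-3) + (-3)·(-3)·(-1) = -9, but T[0,1,0] = -15. The claim is false.

No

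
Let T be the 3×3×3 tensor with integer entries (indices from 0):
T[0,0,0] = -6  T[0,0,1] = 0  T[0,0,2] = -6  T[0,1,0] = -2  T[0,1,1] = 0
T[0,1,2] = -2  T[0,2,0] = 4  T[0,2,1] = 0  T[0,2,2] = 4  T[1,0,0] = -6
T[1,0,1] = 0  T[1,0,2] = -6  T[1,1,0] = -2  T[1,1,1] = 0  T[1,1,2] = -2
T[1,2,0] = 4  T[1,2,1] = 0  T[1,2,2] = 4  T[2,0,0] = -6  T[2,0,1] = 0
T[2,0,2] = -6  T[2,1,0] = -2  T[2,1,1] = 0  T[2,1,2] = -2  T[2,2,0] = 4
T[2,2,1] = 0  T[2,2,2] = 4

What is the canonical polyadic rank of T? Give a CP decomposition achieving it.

rank(T) = 1

Lower bound: T ≠ 0 (e.g. T[0,0,0] = -6), so rank(T) ≥ 1.
Upper bound: if T = a ⊗ b ⊗ c then every fibre of T is a multiple of the corresponding factor, so read the factors off the fibres through the nonzero entry T[0,0,0] = -6.
The mode-1 fibre T[:,0,0] = [-6, -6, -6] gives a = [1, 1, 1] (primitive direction); the mode-2 fibre T[0,:,0] = [-6, -2, 4] gives b = [3, 1, -2]; then c[k] = T[0,0,k] / (a[0]·b[0]) = [-6, 0, -6] / 3 = [-2, 0, -2].
Expanding [1, 1, 1] ⊗ [3, 1, -2] ⊗ [-2, 0, -2] reproduces all 27 entries of T, so T = [1, 1, 1] ⊗ [3, 1, -2] ⊗ [-2, 0, -2] and rank(T) ≤ 1.
These bounds meet, so rank(T) = 1.
Check entry T[1,0,1] = 0: (1)·(3)·(0) = 0.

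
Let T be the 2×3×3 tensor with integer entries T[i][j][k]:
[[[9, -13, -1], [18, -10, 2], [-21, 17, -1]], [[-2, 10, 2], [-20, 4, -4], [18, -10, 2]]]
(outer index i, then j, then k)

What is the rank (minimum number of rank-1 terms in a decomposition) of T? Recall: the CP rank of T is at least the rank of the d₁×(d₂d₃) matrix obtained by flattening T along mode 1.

Lower bound: the mode-3 unfolding of T (rows indexed by k, columns by (i,j) = (0,0), (0,1), (0,2), (1,0), (1,1), (1,2)) is [[9, 18, -21, -2, -20, 18], [-13, -10, 17, 10, 4, -10], [-1, 2, -1, 2, -4, 2]].
There the 2×2 minor on rows k ∈ {0, 1}, columns (i,j) ∈ {(0,0), (0,1)} is det [[9, 18], [-13, -10]] = 144 ≠ 0, so this unfolding has rank ≥ 2; CP rank is at least every unfolding rank, so rank(T) ≥ 2. (Flattening ranks never certify an upper bound on CP rank; for that we must actually write T with 2 rank-1 terms.)
Upper bound — finding two terms. Write S_k = T[:,:,k] for the frontal slices: S₀ = [[9, 18, -21], [-2, -20, 18]], S₁ = [[-13, -10, 17], [10, 4, -10]], S₂ = [[-1, 2, -1], [2, -4, 2]].
If T = a₁ (x) b₁ (x) c₁ + a₂ (x) b₂ (x) c₂ then each S_k = c₁[k]·a₁b₁ᵀ + c₂[k]·a₂b₂ᵀ. S₀ and S₁ are linearly independent, so a₁b₁ᵀ and a₂b₂ᵀ must span the same plane of matrices: they are the rank-1 matrices of the form x·S₀ + y·S₁.
The 2×2 minor of x·S₀ + y·S₁ on rows {0,1}, columns {0,1} is −144·x² + 96·xy + 48·y² = (-48)·(x − y)(3·x + y), vanishing at (x:y) = (1:1) and (1:-3).
M₁ = S₀ + S₁ = [[-4, 8, -4], [8, -16, 8]] = (-4)·[1, -2][1, -2, 1]ᵀ and M₂ = S₀ − 3·S₁ = [[48, 48, -72], [-32, -32, 48]] = 8·[3, -2][2, 2, -3]ᵀ, so take a₁ = [1, -2], b₁ = [1, -2, 1], a₂ = [3, -2], b₂ = [2, 2, -3].
Each slice is an integer combination of E₁ = a₁b₁ᵀ and E₂ = a₂b₂ᵀ: S₀ = −3·E₁ + 2·E₂, S₁ = −E₁ − 2·E₂, S₂ = −E₁; reading off coefficients, c₁ = [-3, -1, -1] and c₂ = [2, -2, 0].
Hence T = [1, -2] (x) [1, -2, 1] (x) [-3, -1, -1] + [3, -2] (x) [2, 2, -3] (x) [2, -2, 0], so rank(T) ≤ 2.
These bounds meet, so rank(T) = 2.

2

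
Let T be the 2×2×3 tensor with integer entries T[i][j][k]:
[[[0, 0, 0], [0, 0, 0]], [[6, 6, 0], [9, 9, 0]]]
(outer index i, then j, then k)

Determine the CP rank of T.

1

Lower bound: T ≠ 0 (e.g. T[1,0,0] = 6), so rank(T) ≥ 1.
Upper bound: if T = a ∘ b ∘ c then every fibre of T is a multiple of the corresponding factor, so read the factors off the fibres through the nonzero entry T[1,0,0] = 6.
The mode-1 fibre T[:,0,0] = [0, 6] gives a = (0, 1) (primitive direction); the mode-2 fibre T[1,:,0] = [6, 9] gives b = (2, 3); then c[k] = T[1,0,k] / (a[1]·b[0]) = [6, 6, 0] / 2 = (3, 3, 0).
Expanding (0, 1) ∘ (2, 3) ∘ (3, 3, 0) reproduces all 12 entries of T, so T = (0, 1) ∘ (2, 3) ∘ (3, 3, 0) and rank(T) ≤ 1.
These bounds meet, so rank(T) = 1.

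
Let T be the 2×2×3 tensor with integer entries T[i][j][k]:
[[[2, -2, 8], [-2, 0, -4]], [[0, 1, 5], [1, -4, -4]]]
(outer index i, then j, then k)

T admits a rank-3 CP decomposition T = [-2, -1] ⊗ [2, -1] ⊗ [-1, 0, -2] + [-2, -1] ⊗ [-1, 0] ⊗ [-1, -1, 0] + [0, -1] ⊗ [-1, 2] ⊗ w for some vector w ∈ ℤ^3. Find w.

Subtract the known terms from T to get the rank-1 residual R = [0, -1] ⊗ [-1, 2] ⊗ w, so R[i,j,k] = a[i]·b[j]·w[k]. Pick indices with nonzero a[1]·b[0] = (-1)·(-1) = 1. Only the fibre through (1,0,·) is needed: R[1,0,:] = T[1,0,:] − Σₗ aₗ[1]bₗ[0]cₗ = [0, 1, 5] − (-1)·(2)·[-1, 0, -2] − (-1)·(-1)·[-1, -1, 0] = [-1, 2, 1]. Then w[k] = R[1,0,k] / 1 for each k, giving w = [-1, 2, 1] / 1 = [-1, 2, 1].

w = [-1, 2, 1]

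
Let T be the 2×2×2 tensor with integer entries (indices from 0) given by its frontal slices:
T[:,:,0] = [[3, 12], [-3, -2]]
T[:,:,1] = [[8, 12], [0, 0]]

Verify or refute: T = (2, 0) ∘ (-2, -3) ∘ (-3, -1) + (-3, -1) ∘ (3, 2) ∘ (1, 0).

Reconstruct entry (0,0,1) from the claimed factors: Σₗ aₗ[0]bₗ[0]cₗ[1] = (2)·(-2)·(-1) + (-3)·(3)·(0) = 4, but T[0,0,1] = 8. The claim is false.

No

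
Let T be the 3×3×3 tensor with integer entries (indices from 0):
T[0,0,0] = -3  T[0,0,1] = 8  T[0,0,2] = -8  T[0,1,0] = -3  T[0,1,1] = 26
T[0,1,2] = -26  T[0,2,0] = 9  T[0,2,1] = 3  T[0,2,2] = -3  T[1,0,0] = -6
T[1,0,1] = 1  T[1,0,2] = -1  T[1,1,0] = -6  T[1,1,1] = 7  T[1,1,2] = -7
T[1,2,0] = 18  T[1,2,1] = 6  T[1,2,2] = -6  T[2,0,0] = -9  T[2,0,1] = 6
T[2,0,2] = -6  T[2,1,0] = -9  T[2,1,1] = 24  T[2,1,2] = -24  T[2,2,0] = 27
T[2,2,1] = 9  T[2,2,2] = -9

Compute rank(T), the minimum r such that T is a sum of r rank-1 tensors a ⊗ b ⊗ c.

Lower bound: the mode-2 unfolding of T (rows indexed by j, columns by (i,k) = (0,0), (0,1), (0,2), (1,0), (1,1), (1,2), (2,0), (2,1), (2,2)) is [[-3, 8, -8, -6, 1, -1, -9, 6, -6], [-3, 26, -26, -6, 7, -7, -9, 24, -24], [9, 3, -3, 18, 6, -6, 27, 9, -9]].
There the 2×2 minor on rows j ∈ {0, 1}, columns (i,k) ∈ {(0,0), (0,1)} is det [[-3, 8], [-3, 26]] = -54 ≠ 0, so this unfolding has rank ≥ 2; CP rank is at least every unfolding rank, so rank(T) ≥ 2. (Flattening ranks never certify an upper bound on CP rank; for that we must actually write T with 2 rank-1 terms.)
Upper bound — finding two terms. Write S_k = T[:,:,k] for the frontal slices: S₀ = [[-3, -3, 9], [-6, -6, 18], [-9, -9, 27]], S₁ = [[8, 26, 3], [1, 7, 6], [6, 24, 9]], S₂ = [[-8, -26, -3], [-1, -7, -6], [-6, -24, -9]].
If T = a₁ ⊗ b₁ ⊗ c₁ + a₂ ⊗ b₂ ⊗ c₂ then each S_k = c₁[k]·a₁b₁ᵀ + c₂[k]·a₂b₂ᵀ. S₀ and S₁ are linearly independent, so a₁b₁ᵀ and a₂b₂ᵀ must span the same plane of matrices: they are the rank-1 matrices of the form x·S₀ + y·S₁.
The 2×2 minor of x·S₀ + y·S₁ on rows {0,1}, columns {0,1} is 90·xy + 30·y² = 30·(y)(3·x + y), vanishing at (x:y) = (1:0) and (1:-3).
M₁ = S₀ = [[-3, -3, 9], [-6, -6, 18], [-9, -9, 27]] = (-3)·(1, 2, 3)(1, 1, -3)ᵀ and M₂ = S₀ − 3·S₁ = [[-27, -81, 0], [-9, -27, 0], [-27, -81, 0]] = (-9)·(3, 1, 3)(1, 3, 0)ᵀ, so take a₁ = (1, 2, 3), b₁ = (1, 1, -3), a₂ = (3, 1, 3), b₂ = (1, 3, 0).
Each slice is an integer combination of E₁ = a₁b₁ᵀ and E₂ = a₂b₂ᵀ: S₀ = −3·E₁, S₁ = −E₁ + 3·E₂, S₂ = E₁ − 3·E₂; reading off coefficients, c₁ = (-3, -1, 1) and c₂ = (0, 3, -3).
Hence T = (1, 2, 3) ⊗ (1, 1, -3) ⊗ (-3, -1, 1) + (3, 1, 3) ⊗ (1, 3, 0) ⊗ (0, 3, -3), so rank(T) ≤ 2.
These bounds meet, so rank(T) = 2.

2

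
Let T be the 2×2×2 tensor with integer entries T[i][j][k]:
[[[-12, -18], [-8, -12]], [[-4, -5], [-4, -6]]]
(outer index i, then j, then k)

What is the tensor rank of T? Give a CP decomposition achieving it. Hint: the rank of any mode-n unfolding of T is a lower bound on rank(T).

rank(T) = 2

Lower bound: in the mode-3 unfolding of T (rows indexed by k, columns by (i,j)) the 2×2 minor on rows k ∈ {0, 1}, columns (i,j) ∈ {(0,0), (1,0)} is det [[-12, -4], [-18, -5]] = -12 ≠ 0, so that unfolding has rank ≥ 2 and hence rank(T) ≥ 2 (CP rank is at least every unfolding rank, though it can be larger).
Upper bound: with S_k = T[:,:,k], the two rank-1 terms a₁b₁ᵀ, a₂b₂ᵀ are the rank-1 members of the pencil x·S₀ + y·S₁.
det(x·S₀ + y·S₁) is 16·x² + 56·xy + 48·y² = 8·(2·x + 3·y)(x + 2·y), vanishing at (x:y) = (3:-2) and (2:-1).
M₁ = 3·S₀ − 2·S₁ = [[0, 0], [-2, 0]] = (-2)·[0, 1][1, 0]ᵀ and M₂ = 2·S₀ − S₁ = [[-6, -4], [-3, -2]] = −[2, 1][3, 2]ᵀ, so take a₁ = [0, 1], b₁ = [1, 0], a₂ = [2, 1], b₂ = [3, 2].
Each slice is an integer combination of E₁ = a₁b₁ᵀ and E₂ = a₂b₂ᵀ: S₀ = 2·E₁ − 2·E₂, S₁ = 4·E₁ − 3·E₂; reading off coefficients, c₁ = [2, 4] and c₂ = [-2, -3].
Hence T = [0, 1] ∘ [1, 0] ∘ [2, 4] + [2, 1] ∘ [3, 2] ∘ [-2, -3], so rank(T) ≤ 2.
These bounds meet, so rank(T) = 2.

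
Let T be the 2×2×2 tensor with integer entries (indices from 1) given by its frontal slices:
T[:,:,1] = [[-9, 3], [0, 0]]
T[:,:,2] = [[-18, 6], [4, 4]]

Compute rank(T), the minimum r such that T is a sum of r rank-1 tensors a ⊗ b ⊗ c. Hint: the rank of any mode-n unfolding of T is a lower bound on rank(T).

Lower bound: the mode-3 unfolding of T (rows indexed by k, columns by (i,j) = (1,1), (1,2), (2,1), (2,2)) is [[-9, 3, 0, 0], [-18, 6, 4, 4]].
There the 2×2 minor on rows k ∈ {1, 2}, columns (i,j) ∈ {(1,1), (2,1)} is det [[-9, 0], [-18, 4]] = -36 ≠ 0, so this unfolding has rank ≥ 2; CP rank is at least every unfolding rank, so rank(T) ≥ 2. (This is only a lower bound: in general the CP rank may exceed every unfolding rank, so we still need to exhibit 2 rank-1 terms summing to T.)
Upper bound — finding two terms. Write S_k = T[:,:,k] for the frontal slices: S₁ = [[-9, 3], [0, 0]], S₂ = [[-18, 6], [4, 4]].
If T = a₁ ⊗ b₁ ⊗ c₁ + a₂ ⊗ b₂ ⊗ c₂ then each S_k = c₁[k]·a₁b₁ᵀ + c₂[k]·a₂b₂ᵀ. S₁ and S₂ are linearly independent, so a₁b₁ᵀ and a₂b₂ᵀ must span the same plane of matrices: they are the rank-1 matrices of the form x·S₁ + y·S₂.
det(x·S₁ + y·S₂) is −48·xy − 96·y² = (-48)·(x + 2·y)(y), vanishing at (x:y) = (2:-1) and (1:0).
M₁ = 2·S₁ − S₂ = [[0, 0], [-4, -4]] = (-4)·(0, 1)(1, 1)ᵀ and M₂ = S₁ = [[-9, 3], [0, 0]] = (-3)·(1, 0)(3, -1)ᵀ, so take a₁ = (0, 1), b₁ = (1, 1), a₂ = (1, 0), b₂ = (3, -1).
Each slice is an integer combination of E₁ = a₁b₁ᵀ and E₂ = a₂b₂ᵀ: S₁ = −3·E₂, S₂ = 4·E₁ − 6·E₂; reading off coefficients, c₁ = (0, 4) and c₂ = (-3, -6).
Hence T = (0, 1) ⊗ (1, 1) ⊗ (0, 4) + (1, 0) ⊗ (3, -1) ⊗ (-3, -6), so rank(T) ≤ 2.
These bounds meet, so rank(T) = 2.

2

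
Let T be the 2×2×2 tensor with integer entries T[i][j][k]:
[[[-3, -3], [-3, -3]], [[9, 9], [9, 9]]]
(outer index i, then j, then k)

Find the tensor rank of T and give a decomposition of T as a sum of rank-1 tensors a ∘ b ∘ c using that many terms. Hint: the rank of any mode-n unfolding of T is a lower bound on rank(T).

Lower bound: T ≠ 0 (e.g. T[0,0,0] = -3), so rank(T) ≥ 1.
Upper bound: the mode-1 fibre T[:,0,0] = [-3, 9] gives a = [1, -3] (primitive direction); the mode-2 fibre T[0,:,0] = [-3, -3] gives b = [1, 1]; then c[k] = T[0,0,k] / (a[0]·b[0]) = [-3, -3] / 1 = [-3, -3].
Expanding [1, -3] ∘ [1, 1] ∘ [-3, -3] reproduces all 8 entries of T, so T = [1, -3] ∘ [1, 1] ∘ [-3, -3] and rank(T) ≤ 1.
These bounds meet, so rank(T) = 1.

rank(T) = 1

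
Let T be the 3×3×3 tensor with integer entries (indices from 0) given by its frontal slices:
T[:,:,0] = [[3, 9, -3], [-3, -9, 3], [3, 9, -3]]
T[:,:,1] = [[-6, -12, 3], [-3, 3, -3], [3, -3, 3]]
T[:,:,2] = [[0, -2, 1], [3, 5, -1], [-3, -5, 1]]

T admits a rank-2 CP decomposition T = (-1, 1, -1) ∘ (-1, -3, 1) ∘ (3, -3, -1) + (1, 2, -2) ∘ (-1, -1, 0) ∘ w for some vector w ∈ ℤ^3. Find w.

Subtract the known terms from T to get the rank-1 residual R = (1, 2, -2) ∘ (-1, -1, 0) ∘ w, so R[i,j,k] = a[i]·b[j]·w[k]. Pick indices with nonzero a[0]·b[0] = (1)·(-1) = -1. Only the fibre through (0,0,·) is needed: R[0,0,:] = T[0,0,:] − Σₗ aₗ[0]bₗ[0]cₗ = [3, -6, 0] − (-1)·(-1)·(3, -3, -1) = [0, -3, 1]. Then w[k] = R[0,0,k] / -1 for each k, giving w = [0, -3, 1] / -1 = (0, 3, -1).

w = (0, 3, -1)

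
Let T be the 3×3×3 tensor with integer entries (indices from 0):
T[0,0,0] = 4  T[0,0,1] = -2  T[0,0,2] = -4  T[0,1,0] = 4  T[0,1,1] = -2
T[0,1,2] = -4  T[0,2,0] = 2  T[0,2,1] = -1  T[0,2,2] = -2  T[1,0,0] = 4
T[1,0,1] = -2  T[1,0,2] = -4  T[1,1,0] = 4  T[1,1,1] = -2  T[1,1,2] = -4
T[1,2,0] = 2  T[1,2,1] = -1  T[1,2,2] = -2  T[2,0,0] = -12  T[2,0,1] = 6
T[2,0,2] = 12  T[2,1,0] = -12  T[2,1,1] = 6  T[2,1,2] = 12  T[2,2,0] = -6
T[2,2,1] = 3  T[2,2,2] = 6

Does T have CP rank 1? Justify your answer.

The mode-1 fibre T[:,0,0] = [4, 4, -12] gives a = [1, 1, -3] (primitive direction); the mode-2 fibre T[0,:,0] = [4, 4, 2] gives b = [2, 2, 1]; then c[k] = T[0,0,k] / (a[0]·b[0]) = [4, -2, -4] / 2 = [2, -1, -2].
Expanding [1, 1, -3] ⊗ [2, 2, 1] ⊗ [2, -1, -2] reproduces all 27 entries of T, so T = [1, 1, -3] ⊗ [2, 2, 1] ⊗ [2, -1, -2] and rank(T) ≤ 1.
Equivalently every frontal slice T[:,:,k] is c[k] times the rank-1 matrix [1, 1, -3] ⊗ [2, 2, 1]. So T has rank 1 (it is nonzero).

Yes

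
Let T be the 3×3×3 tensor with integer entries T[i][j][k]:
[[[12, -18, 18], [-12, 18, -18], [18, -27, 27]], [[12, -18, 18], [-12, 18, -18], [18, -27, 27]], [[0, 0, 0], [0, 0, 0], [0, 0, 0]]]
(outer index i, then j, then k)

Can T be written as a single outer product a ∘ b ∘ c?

Yes

If T = a ∘ b ∘ c then every fibre of T is a multiple of the corresponding factor, so read the factors off the fibres through the nonzero entry T[0,0,0] = 12.
The mode-1 fibre T[:,0,0] = [12, 12, 0] gives a = [1, 1, 0] (primitive direction); the mode-2 fibre T[0,:,0] = [12, -12, 18] gives b = [2, -2, 3]; then c[k] = T[0,0,k] / (a[0]·b[0]) = [12, -18, 18] / 2 = [6, -9, 9].
Expanding [1, 1, 0] ∘ [2, -2, 3] ∘ [6, -9, 9] reproduces all 27 entries of T, so T = [1, 1, 0] ∘ [2, -2, 3] ∘ [6, -9, 9] and rank(T) ≤ 1.
Equivalently every frontal slice T[:,:,k] is c[k] times the rank-1 matrix [1, 1, 0] ∘ [2, -2, 3]. So T has rank 1 (it is nonzero).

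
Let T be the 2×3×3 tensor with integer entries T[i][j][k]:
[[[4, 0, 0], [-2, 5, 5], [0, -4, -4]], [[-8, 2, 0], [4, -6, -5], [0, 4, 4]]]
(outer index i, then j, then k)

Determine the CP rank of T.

3

Lower bound: the mode-3 unfolding of T (rows indexed by k, columns by (i,j) = (0,0), (0,1), (0,2), (1,0), (1,1), (1,2)) is [[4, -2, 0, -8, 4, 0], [0, 5, -4, 2, -6, 4], [0, 5, -4, 0, -5, 4]].
There the 3×3 minor on rows k ∈ {0, 1, 2}, columns (i,j) ∈ {(0,0), (0,1), (1,0)} is det [[4, -2, -8], [0, 5, 2], [0, 5, 0]] = -40 ≠ 0, so this unfolding has rank ≥ 3; CP rank is at least every unfolding rank, so rank(T) ≥ 3. (Unfolding ranks only ever bound the CP rank from below — rank(T) can be strictly larger than all of them — so the matching upper bound has to come from an explicit 3-term decomposition.)
Upper bound: T is a sum of 3 rank-1 terms, T = (0, 1) ⊗ (2, -1, 0) ⊗ (0, 0, -1) + (1, -2) ⊗ (2, -1, 0) ⊗ (2, -1, -1) + (1, -1) ⊗ (1, 2, -2) ⊗ (0, 2, 2) (one valid choice — decompositions are not unique — normalised so each a, b is primitive with positive first nonzero entry; check it by expanding all entries), so rank(T) ≤ 3.
These bounds meet, so rank(T) = 3.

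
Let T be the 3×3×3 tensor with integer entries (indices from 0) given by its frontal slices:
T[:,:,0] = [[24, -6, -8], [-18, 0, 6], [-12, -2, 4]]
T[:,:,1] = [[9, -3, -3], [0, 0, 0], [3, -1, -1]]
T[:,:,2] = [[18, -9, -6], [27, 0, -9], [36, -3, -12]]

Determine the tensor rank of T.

Lower bound: the mode-2 unfolding of T (rows indexed by j, columns by (i,k) = (0,0), (0,1), (0,2), (1,0), (1,1), (1,2), (2,0), (2,1), (2,2)) is [[24, 9, 18, -18, 0, 27, -12, 3, 36], [-6, -3, -9, 0, 0, 0, -2, -1, -3], [-8, -3, -6, 6, 0, -9, 4, -1, -12]].
There the 2×2 minor on rows j ∈ {0, 1}, columns (i,k) ∈ {(0,0), (0,1)} is det [[24, 9], [-6, -3]] = -18 ≠ 0, so this unfolding has rank ≥ 2; CP rank is at least every unfolding rank, so rank(T) ≥ 2. (This is only a lower bound: in general the CP rank may exceed every unfolding rank, so we still need to exhibit 2 rank-1 terms summing to T.)
Upper bound — finding two terms. Write S_k = T[:,:,k] for the frontal slices: S₀ = [[24, -6, -8], [-18, 0, 6], [-12, -2, 4]], S₁ = [[9, -3, -3], [0, 0, 0], [3, -1, -1]], S₂ = [[18, -9, -6], [27, 0, -9], [36, -3, -12]].
If T = a₁ ⊗ b₁ ⊗ c₁ + a₂ ⊗ b₂ ⊗ c₂ then each S_k = c₁[k]·a₁b₁ᵀ + c₂[k]·a₂b₂ᵀ. S₀ and S₁ are linearly independent, so a₁b₁ᵀ and a₂b₂ᵀ must span the same plane of matrices: they are the rank-1 matrices of the form x·S₀ + y·S₁.
The 2×2 minor of x·S₀ + y·S₁ on rows {0,1}, columns {0,1} is −108·x² − 54·xy = (-54)·(2·x + y)(x), vanishing at (x:y) = (1:-2) and (0:1).
M₁ = S₀ − 2·S₁ = [[6, 0, -2], [-18, 0, 6], [-18, 0, 6]] = 2·[1, -3, -3][3, 0, -1]ᵀ and M₂ = S₁ = [[9, -3, -3], [0, 0, 0], [3, -1, -1]] = [3, 0, 1][3, -1, -1]ᵀ, so take a₁ = [1, -3, -3], b₁ = [3, 0, -1], a₂ = [3, 0, 1], b₂ = [3, -1, -1].
Each slice is an integer combination of E₁ = a₁b₁ᵀ and E₂ = a₂b₂ᵀ: S₀ = 2·E₁ + 2·E₂, S₁ = E₂, S₂ = −3·E₁ + 3·E₂; reading off coefficients, c₁ = [2, 0, -3] and c₂ = [2, 1, 3].
Hence T = [1, -3, -3] ⊗ [3, 0, -1] ⊗ [2, 0, -3] + [3, 0, 1] ⊗ [3, -1, -1] ⊗ [2, 1, 3], so rank(T) ≤ 2.
These bounds meet, so rank(T) = 2.
Check entry T[2,1,1] = -1: (-3)·(0)·(0) + (1)·(-1)·(1) = -1.

2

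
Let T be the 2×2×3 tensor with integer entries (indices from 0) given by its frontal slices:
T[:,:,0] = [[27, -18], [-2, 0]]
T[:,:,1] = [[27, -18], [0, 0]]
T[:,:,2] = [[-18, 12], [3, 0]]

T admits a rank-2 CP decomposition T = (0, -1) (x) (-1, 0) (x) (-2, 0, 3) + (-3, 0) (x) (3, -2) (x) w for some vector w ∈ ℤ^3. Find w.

w = (-3, -3, 2)

Subtract the known terms from T to get the rank-1 residual R = (-3, 0) (x) (3, -2) (x) w, so R[i,j,k] = a[i]·b[j]·w[k]. Pick indices with nonzero a[0]·b[0] = (-3)·(3) = -9. Only the fibre through (0,0,·) is needed: R[0,0,:] = T[0,0,:] − Σₗ aₗ[0]bₗ[0]cₗ = [27, 27, -18] − (0)·(-1)·(-2, 0, 3) = [27, 27, -18]. Then w[k] = R[0,0,k] / -9 for each k, giving w = [27, 27, -18] / -9 = (-3, -3, 2).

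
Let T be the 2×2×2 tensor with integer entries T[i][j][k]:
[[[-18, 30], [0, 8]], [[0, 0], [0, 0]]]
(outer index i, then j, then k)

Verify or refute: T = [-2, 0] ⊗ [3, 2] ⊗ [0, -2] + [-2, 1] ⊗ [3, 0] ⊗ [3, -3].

Reconstruct entry (1,0,0) from the claimed factors: Σₗ aₗ[1]bₗ[0]cₗ[0] = (0)·(3)·(0) + (1)·(3)·(3) = 9, but T[1,0,0] = 0. The claim is false.

No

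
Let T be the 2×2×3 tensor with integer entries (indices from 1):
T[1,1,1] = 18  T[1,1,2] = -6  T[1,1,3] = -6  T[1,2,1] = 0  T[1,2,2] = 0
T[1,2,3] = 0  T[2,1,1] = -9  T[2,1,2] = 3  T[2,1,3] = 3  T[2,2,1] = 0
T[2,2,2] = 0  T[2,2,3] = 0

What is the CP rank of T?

1

Lower bound: T ≠ 0 (e.g. T[1,1,1] = 18), so rank(T) ≥ 1.
Upper bound: if T = a (x) b (x) c then every fibre of T is a multiple of the corresponding factor, so read the factors off the fibres through the nonzero entry T[1,1,1] = 18.
The mode-1 fibre T[:,1,1] = [18, -9] gives a = [2, -1] (primitive direction); the mode-2 fibre T[1,:,1] = [18, 0] gives b = [1, 0]; then c[k] = T[1,1,k] / (a[1]·b[1]) = [18, -6, -6] / 2 = [9, -3, -3].
Expanding [2, -1] (x) [1, 0] (x) [9, -3, -3] reproduces all 12 entries of T, so T = [2, -1] (x) [1, 0] (x) [9, -3, -3] and rank(T) ≤ 1.
These bounds meet, so rank(T) = 1.
Check entry T[1,2,2] = 0: (2)·(0)·(-3) = 0.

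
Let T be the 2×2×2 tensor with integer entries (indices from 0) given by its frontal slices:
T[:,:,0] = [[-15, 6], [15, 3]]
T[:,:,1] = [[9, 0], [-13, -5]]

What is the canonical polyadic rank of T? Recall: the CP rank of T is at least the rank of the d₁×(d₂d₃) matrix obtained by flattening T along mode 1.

2

Lower bound: the mode-3 unfolding of T (rows indexed by k, columns by (i,j) = (0,0), (0,1), (1,0), (1,1)) is [[-15, 6, 15, 3], [9, 0, -13, -5]].
There the 2×2 minor on rows k ∈ {0, 1}, columns (i,j) ∈ {(0,0), (0,1)} is det [[-15, 6], [9, 0]] = -54 ≠ 0, so this unfolding has rank ≥ 2; CP rank is at least every unfolding rank, so rank(T) ≥ 2. (Flattening ranks never certify an upper bound on CP rank; for that we must actually write T with 2 rank-1 terms.)
Upper bound — finding two terms. Write S_k = T[:,:,k] for the frontal slices: S₀ = [[-15, 6], [15, 3]], S₁ = [[9, 0], [-13, -5]].
If T = a₁ ⊗ b₁ ⊗ c₁ + a₂ ⊗ b₂ ⊗ c₂ then each S_k = c₁[k]·a₁b₁ᵀ + c₂[k]·a₂b₂ᵀ. S₀ and S₁ are linearly independent, so a₁b₁ᵀ and a₂b₂ᵀ must span the same plane of matrices: they are the rank-1 matrices of the form x·S₀ + y·S₁.
det(x·S₀ + y·S₁) is −135·x² + 180·xy − 45·y² = (-45)·(3·x − y)(x − y), vanishing at (x:y) = (1:3) and (1:1).
M₁ = S₀ + 3·S₁ = [[12, 6], [-24, -12]] = 6·(1, -2)(2, 1)ᵀ and M₂ = S₀ + S₁ = [[-6, 6], [2, -2]] = (-2)·(3, -1)(1, -1)ᵀ, so take a₁ = (1, -2), b₁ = (2, 1), a₂ = (3, -1), b₂ = (1, -1).
Each slice is an integer combination of E₁ = a₁b₁ᵀ and E₂ = a₂b₂ᵀ: S₀ = −3·E₁ − 3·E₂, S₁ = 3·E₁ + E₂; reading off coefficients, c₁ = (-3, 3) and c₂ = (-3, 1).
Hence T = (1, -2) ⊗ (2, 1) ⊗ (-3, 3) + (3, -1) ⊗ (1, -1) ⊗ (-3, 1), so rank(T) ≤ 2.
These bounds meet, so rank(T) = 2.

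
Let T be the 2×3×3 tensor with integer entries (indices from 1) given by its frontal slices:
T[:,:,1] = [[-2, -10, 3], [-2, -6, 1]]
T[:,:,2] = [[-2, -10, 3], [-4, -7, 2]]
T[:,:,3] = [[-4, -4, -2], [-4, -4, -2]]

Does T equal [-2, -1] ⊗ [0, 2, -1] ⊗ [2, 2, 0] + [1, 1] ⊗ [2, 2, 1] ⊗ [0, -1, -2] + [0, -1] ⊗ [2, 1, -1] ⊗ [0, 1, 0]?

Reconstruct entry (1,1,1) from the claimed factors: Σₗ aₗ[1]bₗ[1]cₗ[1] = (-2)·(0)·(2) + (1)·(2)·(0) + (0)·(2)·(0) = 0, but T[1,1,1] = -2. The claim is false.

No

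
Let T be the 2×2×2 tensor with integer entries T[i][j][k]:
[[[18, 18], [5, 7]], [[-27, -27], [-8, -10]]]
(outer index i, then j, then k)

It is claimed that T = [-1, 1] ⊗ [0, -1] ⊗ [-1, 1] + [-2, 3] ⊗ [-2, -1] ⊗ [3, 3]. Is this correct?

No

Reconstruct entry (0,0,0) from the claimed factors: Σₗ aₗ[0]bₗ[0]cₗ[0] = (-1)·(0)·(-1) + (-2)·(-2)·(3) = 12, but T[0,0,0] = 18. The claim is false.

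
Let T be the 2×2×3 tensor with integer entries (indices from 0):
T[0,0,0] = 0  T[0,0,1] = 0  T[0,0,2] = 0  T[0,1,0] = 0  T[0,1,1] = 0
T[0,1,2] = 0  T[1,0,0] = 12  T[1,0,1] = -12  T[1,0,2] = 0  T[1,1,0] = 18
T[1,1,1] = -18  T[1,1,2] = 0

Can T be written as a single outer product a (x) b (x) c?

If T = a (x) b (x) c then every fibre of T is a multiple of the corresponding factor, so read the factors off the fibres through the nonzero entry T[1,0,0] = 12.
The mode-1 fibre T[:,0,0] = [0, 12] gives a = [0, 1] (primitive direction); the mode-2 fibre T[1,:,0] = [12, 18] gives b = [2, 3]; then c[k] = T[1,0,k] / (a[1]·b[0]) = [12, -12, 0] / 2 = [6, -6, 0].
Expanding [0, 1] (x) [2, 3] (x) [6, -6, 0] reproduces all 12 entries of T, so T = [0, 1] (x) [2, 3] (x) [6, -6, 0] and rank(T) ≤ 1.
Equivalently every frontal slice T[:,:,k] is c[k] times the rank-1 matrix [0, 1] (x) [2, 3]. So T has rank 1 (it is nonzero).

Yes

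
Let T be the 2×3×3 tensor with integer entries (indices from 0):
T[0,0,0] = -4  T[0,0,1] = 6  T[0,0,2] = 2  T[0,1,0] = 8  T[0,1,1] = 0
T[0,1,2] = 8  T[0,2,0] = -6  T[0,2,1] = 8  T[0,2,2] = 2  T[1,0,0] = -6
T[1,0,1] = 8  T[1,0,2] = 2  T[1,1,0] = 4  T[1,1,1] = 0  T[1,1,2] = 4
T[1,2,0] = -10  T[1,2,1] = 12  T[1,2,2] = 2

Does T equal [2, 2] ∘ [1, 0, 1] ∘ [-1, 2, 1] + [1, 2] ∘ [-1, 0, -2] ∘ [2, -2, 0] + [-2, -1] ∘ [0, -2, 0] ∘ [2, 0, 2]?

Reconstruct entrywise from the claimed factors. For example, T[0,1,0] = 8 and Σₗ aₗ[0]bₗ[1]cₗ[0] = (2)·(0)·(-1) + (1)·(0)·(2) + (-2)·(-2)·(2) = 8; checking all 18 entries, every one matches. The claim holds.

Yes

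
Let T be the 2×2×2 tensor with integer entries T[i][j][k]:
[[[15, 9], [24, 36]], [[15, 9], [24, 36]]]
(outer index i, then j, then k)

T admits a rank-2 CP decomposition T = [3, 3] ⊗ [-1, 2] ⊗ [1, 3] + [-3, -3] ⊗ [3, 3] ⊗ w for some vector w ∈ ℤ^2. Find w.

w = [-2, -2]

Subtract the known terms from T to get the rank-1 residual R = [-3, -3] ⊗ [3, 3] ⊗ w, so R[i,j,k] = a[i]·b[j]·w[k]. Pick indices with nonzero a[0]·b[0] = (-3)·(3) = -9. Only the fibre through (0,0,·) is needed: R[0,0,:] = T[0,0,:] − Σₗ aₗ[0]bₗ[0]cₗ = [15, 9] − (3)·(-1)·[1, 3] = [18, 18]. Then w[k] = R[0,0,k] / -9 for each k, giving w = [18, 18] / -9 = [-2, -2].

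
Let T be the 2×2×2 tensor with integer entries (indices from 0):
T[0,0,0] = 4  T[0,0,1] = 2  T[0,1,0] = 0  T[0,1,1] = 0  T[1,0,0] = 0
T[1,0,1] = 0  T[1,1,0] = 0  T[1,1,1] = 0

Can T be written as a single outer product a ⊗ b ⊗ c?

If T = a ⊗ b ⊗ c then every fibre of T is a multiple of the corresponding factor, so read the factors off the fibres through the nonzero entry T[0,0,0] = 4.
The mode-1 fibre T[:,0,0] = [4, 0] gives a = (1, 0) (primitive direction); the mode-2 fibre T[0,:,0] = [4, 0] gives b = (1, 0); then c[k] = T[0,0,k] / (a[0]·b[0]) = [4, 2] / 1 = (4, 2).
Expanding (1, 0) ⊗ (1, 0) ⊗ (4, 2) reproduces all 8 entries of T, so T = (1, 0) ⊗ (1, 0) ⊗ (4, 2) and rank(T) ≤ 1.
Equivalently every frontal slice T[:,:,k] is c[k] times the rank-1 matrix (1, 0) ⊗ (1, 0). So T has rank 1 (it is nonzero).

Yes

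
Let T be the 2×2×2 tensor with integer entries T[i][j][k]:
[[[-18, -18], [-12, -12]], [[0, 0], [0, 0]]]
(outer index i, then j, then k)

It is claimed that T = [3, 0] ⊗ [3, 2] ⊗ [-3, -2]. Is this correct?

No

Reconstruct entry (0,0,0) from the claimed factors: Σₗ aₗ[0]bₗ[0]cₗ[0] = (3)·(3)·(-3) = -27, but T[0,0,0] = -18. The claim is false.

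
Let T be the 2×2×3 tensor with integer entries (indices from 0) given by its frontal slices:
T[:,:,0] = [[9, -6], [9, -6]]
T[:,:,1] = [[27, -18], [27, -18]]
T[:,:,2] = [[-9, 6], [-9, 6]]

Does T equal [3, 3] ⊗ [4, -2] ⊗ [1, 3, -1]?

No

Reconstruct entry (0,0,0) from the claimed factors: Σₗ aₗ[0]bₗ[0]cₗ[0] = (3)·(4)·(1) = 12, but T[0,0,0] = 9. The claim is false.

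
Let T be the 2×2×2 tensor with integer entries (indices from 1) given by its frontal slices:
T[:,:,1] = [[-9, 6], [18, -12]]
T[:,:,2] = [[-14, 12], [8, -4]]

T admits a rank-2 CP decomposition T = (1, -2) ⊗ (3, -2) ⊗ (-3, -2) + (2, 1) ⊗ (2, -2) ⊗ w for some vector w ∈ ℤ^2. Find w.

Subtract the known terms from T to get the rank-1 residual R = (2, 1) ⊗ (2, -2) ⊗ w, so R[i,j,k] = a[i]·b[j]·w[k]. Pick indices with nonzero a[1]·b[1] = (2)·(2) = 4. Only the fibre through (1,1,·) is needed: R[1,1,:] = T[1,1,:] − Σₗ aₗ[1]bₗ[1]cₗ = [-9, -14] − (1)·(3)·(-3, -2) = [0, -8]. Then w[k] = R[1,1,k] / 4 for each k, giving w = [0, -8] / 4 = (0, -2).

w = (0, -2)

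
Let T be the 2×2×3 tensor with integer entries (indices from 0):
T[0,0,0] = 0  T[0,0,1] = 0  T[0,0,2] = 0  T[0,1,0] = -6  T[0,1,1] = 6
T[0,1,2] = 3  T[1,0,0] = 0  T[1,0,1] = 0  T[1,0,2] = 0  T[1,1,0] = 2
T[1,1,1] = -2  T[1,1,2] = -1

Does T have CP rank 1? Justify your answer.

Yes

If T = a (x) b (x) c then every fibre of T is a multiple of the corresponding factor, so read the factors off the fibres through the nonzero entry T[0,1,0] = -6.
The mode-1 fibre T[:,1,0] = [-6, 2] gives a = (3, -1) (primitive direction); the mode-2 fibre T[0,:,0] = [0, -6] gives b = (0, 1); then c[k] = T[0,1,k] / (a[0]·b[1]) = [-6, 6, 3] / 3 = (-2, 2, 1).
Expanding (3, -1) (x) (0, 1) (x) (-2, 2, 1) reproduces all 12 entries of T, so T = (3, -1) (x) (0, 1) (x) (-2, 2, 1) and rank(T) ≤ 1.
Equivalently every frontal slice T[:,:,k] is c[k] times the rank-1 matrix (3, -1) (x) (0, 1). So T has rank 1 (it is nonzero).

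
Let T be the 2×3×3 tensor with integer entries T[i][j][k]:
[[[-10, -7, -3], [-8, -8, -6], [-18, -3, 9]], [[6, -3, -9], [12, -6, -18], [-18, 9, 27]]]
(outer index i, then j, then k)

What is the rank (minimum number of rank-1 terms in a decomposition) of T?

2

Lower bound: the mode-3 unfolding of T (rows indexed by k, columns by (i,j) = (0,0), (0,1), (0,2), (1,0), (1,1), (1,2)) is [[-10, -8, -18, 6, 12, -18], [-7, -8, -3, -3, -6, 9], [-3, -6, 9, -9, -18, 27]].
There the 2×2 minor on rows k ∈ {0, 1}, columns (i,j) ∈ {(0,0), (0,1)} is det [[-10, -8], [-7, -8]] = 24 ≠ 0, so this unfolding has rank ≥ 2; CP rank is at least every unfolding rank, so rank(T) ≥ 2. (This is only a lower bound: in general the CP rank may exceed every unfolding rank, so we still need to exhibit 2 rank-1 terms summing to T.)
Upper bound — finding two terms. Write S_k = T[:,:,k] for the frontal slices: S₀ = [[-10, -8, -18], [6, 12, -18]], S₁ = [[-7, -8, -3], [-3, -6, 9]], S₂ = [[-3, -6, 9], [-9, -18, 27]].
If T = a₁ (x) b₁ (x) c₁ + a₂ (x) b₂ (x) c₂ then each S_k = c₁[k]·a₁b₁ᵀ + c₂[k]·a₂b₂ᵀ. S₀ and S₁ are linearly independent, so a₁b₁ᵀ and a₂b₂ᵀ must span the same plane of matrices: they are the rank-1 matrices of the form x·S₀ + y·S₁.
The 2×2 minor of x·S₀ + y·S₁ on rows {0,1}, columns {0,1} is −72·x² + 18·y² = (-18)·(2·x − y)(2·x + y), vanishing at (x:y) = (1:2) and (1:-2).
M₁ = S₀ + 2·S₁ = [[-24, -24, -24], [0, 0, 0]] = (-24)·[1, 0][1, 1, 1]ᵀ and M₂ = S₀ − 2·S₁ = [[4, 8, -12], [12, 24, -36]] = 4·[1, 3][1, 2, -3]ᵀ, so take a₁ = [1, 0], b₁ = [1, 1, 1], a₂ = [1, 3], b₂ = [1, 2, -3].
Each slice is an integer combination of E₁ = a₁b₁ᵀ and E₂ = a₂b₂ᵀ: S₀ = −12·E₁ + 2·E₂, S₁ = −6·E₁ − E₂, S₂ = −3·E₂; reading off coefficients, c₁ = [-12, -6, 0] and c₂ = [2, -1, -3].
Hence T = [1, 0] (x) [1, 1, 1] (x) [-12, -6, 0] + [1, 3] (x) [1, 2, -3] (x) [2, -1, -3], so rank(T) ≤ 2.
These bounds meet, so rank(T) = 2.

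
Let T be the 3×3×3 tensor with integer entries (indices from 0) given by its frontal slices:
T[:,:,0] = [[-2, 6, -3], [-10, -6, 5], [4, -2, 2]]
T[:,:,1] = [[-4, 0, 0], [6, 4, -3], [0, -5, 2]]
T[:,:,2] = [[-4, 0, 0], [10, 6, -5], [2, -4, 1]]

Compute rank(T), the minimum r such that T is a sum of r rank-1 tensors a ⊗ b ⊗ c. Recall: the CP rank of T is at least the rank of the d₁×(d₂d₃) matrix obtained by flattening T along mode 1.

3

Lower bound: the mode-1 unfolding of T (rows indexed by i, columns by (j,k) = (0,0), (0,1), (0,2), (1,0), (1,1), (1,2), (2,0), (2,1), (2,2)) is [[-2, -4, -4, 6, 0, 0, -3, 0, 0], [-10, 6, 10, -6, 4, 6, 5, -3, -5], [4, 0, 2, -2, -5, -4, 2, 2, 1]].
There the 3×3 minor on rows i ∈ {0, 1, 2}, columns (j,k) ∈ {(0,0), (0,1), (0,2)} is det [[-2, -4, -4], [-10, 6, 10], [4, 0, 2]] = -168 ≠ 0, so this unfolding has rank ≥ 3; CP rank is at least every unfolding rank, so rank(T) ≥ 3. (Unfolding ranks only ever bound the CP rank from below — rank(T) can be strictly larger than all of them — so the matching upper bound has to come from an explicit 3-term decomposition.)
Upper bound: T is a sum of 3 rank-1 terms, T = [0, 2, 1] ⊗ [2, 1, -1] ⊗ [-2, 1, 2] + [1, -1, 2] ⊗ [2, 2, -1] ⊗ [1, -1, -1] + [1, 0, -1] ⊗ [2, -2, 1] ⊗ [-2, -1, -1] (written with every a and b primitive with positive leading entry and the scale carried by c; CP decompositions are not unique, and this one is verified by expanding entrywise), so rank(T) ≤ 3.
These bounds meet, so rank(T) = 3.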